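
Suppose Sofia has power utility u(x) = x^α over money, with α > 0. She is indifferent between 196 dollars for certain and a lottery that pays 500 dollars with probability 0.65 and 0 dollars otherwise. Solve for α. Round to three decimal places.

α ≈ 0.460

The lottery's expected utility is 0.65·u(500) + 0.35·u(0) = 0.65·500^α (since u(0) = 0 for α > 0).
Setting u(196) equal to that: 196^α = 0.65·500^α ⇒ (196/500)^α = 0.65.
α = ln(0.65) / ln(196/500) = -0.430783/-0.936493 ≈ 0.460.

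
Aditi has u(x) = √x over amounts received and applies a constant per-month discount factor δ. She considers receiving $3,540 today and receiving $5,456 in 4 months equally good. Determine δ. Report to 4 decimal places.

Indifference means u(3540) = δ^4 · u(5456), so δ^4 = u(3540)/u(5456).
With u(x) = √x: δ^4 = √3540/√5456 = √(3540/5456) = 0.80550.
So δ = 0.80550^(1/4) ≈ 0.9474.

δ ≈ 0.9474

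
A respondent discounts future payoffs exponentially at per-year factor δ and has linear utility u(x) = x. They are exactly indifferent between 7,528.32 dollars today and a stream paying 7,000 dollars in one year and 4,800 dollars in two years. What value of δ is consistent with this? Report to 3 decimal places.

Present value of the stream is 7000·δ + 4800·δ². Indifference gives 7000δ + 4800δ² = 7528.32.
That is, 4800δ² + 7000δ − 7528.32 = 0, a quadratic in δ.
The positive root is δ = [−7000 + √(7000² + 4·4800·7528.32)] / (2·4800) = (−7000 + 13912.000)/9600 ≈ 0.720.

δ ≈ 0.720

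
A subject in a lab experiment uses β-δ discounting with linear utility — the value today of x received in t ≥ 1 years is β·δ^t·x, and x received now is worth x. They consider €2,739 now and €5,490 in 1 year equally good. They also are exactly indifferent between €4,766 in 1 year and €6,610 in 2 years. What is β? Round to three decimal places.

β ≈ 0.692

From the later pair, β·δ^1·4766 = β·δ^2·6610; dividing through, δ = 4766/6610 = 0.72103.
Substituting δ into 2739 = β·δ·5490: β = 2739/(3958.448) ≈ 0.692.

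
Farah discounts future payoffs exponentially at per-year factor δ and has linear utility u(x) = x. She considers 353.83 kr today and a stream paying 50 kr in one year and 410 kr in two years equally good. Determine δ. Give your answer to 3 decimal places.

Present value of the stream is 50·δ + 410·δ². Indifference gives 50δ + 410δ² = 353.83.
Rearranged: 410δ² + 50δ − 353.83 = 0.
δ = (−50 + √(50² + 4·410·353.83)) / (2·410) = (−50 + √582781.20) / 820 ≈ 0.870.

δ ≈ 0.870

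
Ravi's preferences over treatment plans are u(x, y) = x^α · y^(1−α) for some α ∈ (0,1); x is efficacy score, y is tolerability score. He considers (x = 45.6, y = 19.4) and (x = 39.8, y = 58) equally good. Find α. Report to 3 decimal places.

α ≈ 0.890

Set the two utilities equal: 45.6^α·19.4^(1−α) = 39.8^α·58^(1−α).
(45.6/39.8)^α = (58/19.4)^(1−α); take logs: α·ln(45.6/39.8) = (1−α)·ln(58/19.4), i.e. α·0.136041 = (1−α)·1.095170.
So α/(1−α) = (1.095170)/(0.136041) = 8.050294, and α = 8.050294/9.050294 ≈ 0.890.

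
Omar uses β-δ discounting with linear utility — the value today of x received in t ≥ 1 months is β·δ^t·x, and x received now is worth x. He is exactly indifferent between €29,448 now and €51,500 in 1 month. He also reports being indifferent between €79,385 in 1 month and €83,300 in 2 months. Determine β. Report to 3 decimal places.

β ≈ 0.600

The second indifference involves only future payoffs, so β cancels: β·δ^1·79385 = β·δ^2·83300, giving δ = 79385/83300 = 0.95300.
Now use the now-vs-future pair: 29448 = β·δ·51500 gives β = 29448/(0.95300·51500) ≈ 0.600.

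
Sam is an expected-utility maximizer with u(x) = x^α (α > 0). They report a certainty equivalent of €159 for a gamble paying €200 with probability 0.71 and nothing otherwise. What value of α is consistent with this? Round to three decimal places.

Since u(0) = 0, the lottery's EU is 0.71·200^α.
Indifference: 159^α = 0.71·200^α, so (159/200)^α = 0.71.
Take logs: α = ln 0.71 / ln(159/200) ≈ 1.49290.

α ≈ 1.493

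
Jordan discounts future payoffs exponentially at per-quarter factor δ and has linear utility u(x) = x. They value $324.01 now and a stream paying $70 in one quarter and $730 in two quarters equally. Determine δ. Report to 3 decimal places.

Equating present values: 324.01 = 70δ + 730δ².
That is, 730δ² + 70δ − 324.01 = 0, a quadratic in δ.
By the quadratic formula (taking the positive root), δ = (−70 + √951009.20) / 1460 ≈ 0.620.

δ ≈ 0.620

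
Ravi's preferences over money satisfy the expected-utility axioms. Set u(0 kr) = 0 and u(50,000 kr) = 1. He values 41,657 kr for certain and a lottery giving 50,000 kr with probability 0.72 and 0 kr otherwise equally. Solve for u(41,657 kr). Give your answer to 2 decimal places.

0.72

By the standard-gamble method, u(41,657 kr) is just the indifference probability on the best outcome: 0.72.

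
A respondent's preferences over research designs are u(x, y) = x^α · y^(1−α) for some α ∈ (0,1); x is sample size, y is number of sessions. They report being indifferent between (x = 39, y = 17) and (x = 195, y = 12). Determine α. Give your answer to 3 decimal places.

α ≈ 0.178

The Cobb–Douglas utilities coincide, so 39^α·17^(1−α) = 195^α·12^(1−α).
Taking logs: α·ln 39 + (1−α)·ln 17 = α·ln 195 + (1−α)·ln 12, i.e. α·-1.609438 = (1−α)·-0.348307.
Thus α·(-1.957745) = -0.348307, so α = -0.348307/-1.957745 ≈ 0.178.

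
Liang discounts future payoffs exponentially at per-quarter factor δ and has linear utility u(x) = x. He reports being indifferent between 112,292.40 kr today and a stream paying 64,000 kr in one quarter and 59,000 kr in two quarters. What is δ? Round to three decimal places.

δ ≈ 0.940

The stream is worth 64000δ + 59000δ² today, so 64000δ + 59000δ² = 112292.40.
So 59000δ² + 64000δ − 112292.40 = 0.
By the quadratic formula (taking the positive root), δ = (−64000 + √30597006400.00) / 118000 ≈ 0.940.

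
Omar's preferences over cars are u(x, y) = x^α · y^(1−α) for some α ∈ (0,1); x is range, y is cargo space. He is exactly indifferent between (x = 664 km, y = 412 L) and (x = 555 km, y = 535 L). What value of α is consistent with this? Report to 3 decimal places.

α ≈ 0.593

Set the two utilities equal: 664^α·412^(1−α) = 555^α·535^(1−α).
Taking logs: α·ln 664 + (1−α)·ln 412 = α·ln 555 + (1−α)·ln 535, i.e. α·0.179314 = (1−α)·0.261243.
With A = 0.179314 and B = 0.261243: α·A = (1−α)·B, so α = B/(A+B) = 0.261243/0.440557 ≈ 0.593.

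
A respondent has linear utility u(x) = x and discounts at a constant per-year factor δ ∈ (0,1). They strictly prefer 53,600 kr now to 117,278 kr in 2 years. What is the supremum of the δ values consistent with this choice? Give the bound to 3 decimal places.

δ < 0.676

Comparing present values: 53600 > δ^2·117278.
Hence δ^2 < 53600/117278 = 0.45703, and x ↦ x^(1/2) is increasing on (0,∞).
δ < 0.45703^(1/2) = 0.676.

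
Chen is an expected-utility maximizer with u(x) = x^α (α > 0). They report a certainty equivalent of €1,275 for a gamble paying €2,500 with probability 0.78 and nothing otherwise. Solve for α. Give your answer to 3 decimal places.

α ≈ 0.369

Since u(0) = 0, the lottery's EU is 0.78·2500^α.
Equating: 1275^α = 0.78·2500^α, i.e. 0.5100^α = 0.78.
α = ln(0.78) / ln(1275/2500) = -0.248461/-0.673345 ≈ 0.369.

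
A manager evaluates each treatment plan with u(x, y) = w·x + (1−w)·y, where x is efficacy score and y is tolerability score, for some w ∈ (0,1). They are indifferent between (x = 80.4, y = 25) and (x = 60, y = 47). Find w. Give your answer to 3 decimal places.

u(80.4,25) = u(60,47) means w·80.4 + (1−w)·25 = w·60 + (1−w)·47.
Rearranging, 20.4·w − 22·(1−w) = 0.
Hence w = 22/(20.4+22) = 22/42.4 = 0.519.

w = 0.519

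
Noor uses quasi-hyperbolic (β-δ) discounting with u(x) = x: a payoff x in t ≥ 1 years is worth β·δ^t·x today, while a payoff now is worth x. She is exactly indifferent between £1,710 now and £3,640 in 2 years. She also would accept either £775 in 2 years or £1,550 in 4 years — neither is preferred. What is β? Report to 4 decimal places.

The second indifference involves only future payoffs, so β cancels: β·δ^2·775 = β·δ^4·1550, giving δ^2 = 775/1550 = 0.50000, so δ = 0.70711.
Substituting δ into 1710 = β·δ^2·3640: β = 1710/(1820.000) ≈ 0.9396.

β ≈ 0.9396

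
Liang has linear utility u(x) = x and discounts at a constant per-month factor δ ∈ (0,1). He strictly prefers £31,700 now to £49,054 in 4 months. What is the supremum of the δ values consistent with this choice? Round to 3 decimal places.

δ < 0.897

Comparing present values: 31700 > δ^4·49054.
Hence δ^4 < 31700/49054 = 0.64623, and x ↦ x^(1/4) is increasing on (0,∞).
δ < 0.64623^(1/4) = 0.897.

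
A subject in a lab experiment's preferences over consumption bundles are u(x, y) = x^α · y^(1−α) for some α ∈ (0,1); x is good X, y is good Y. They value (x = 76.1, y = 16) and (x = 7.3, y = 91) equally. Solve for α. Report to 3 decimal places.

Set the two utilities equal: 76.1^α·16^(1−α) = 7.3^α·91^(1−α).
Rearrange to (76.1/7.3)^α = (91/16)^(1−α) and take logs: α·2.344174 = (1−α)·1.738271.
So α/(1−α) = (1.738271)/(2.344174) = 0.741528, and α = 0.741528/1.741528 ≈ 0.426.

α ≈ 0.426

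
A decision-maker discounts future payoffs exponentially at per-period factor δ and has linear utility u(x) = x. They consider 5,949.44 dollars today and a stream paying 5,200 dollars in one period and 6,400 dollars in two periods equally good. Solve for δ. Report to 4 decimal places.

The stream is worth 5200δ + 6400δ² today, so 5200δ + 6400δ² = 5949.44.
Rearranged: 6400δ² + 5200δ − 5949.44 = 0.
δ = (−5200 + √(5200² + 4·6400·5949.44)) / (2·6400) = (−5200 + √179345664.00) / 12800 ≈ 0.6400.

δ ≈ 0.6400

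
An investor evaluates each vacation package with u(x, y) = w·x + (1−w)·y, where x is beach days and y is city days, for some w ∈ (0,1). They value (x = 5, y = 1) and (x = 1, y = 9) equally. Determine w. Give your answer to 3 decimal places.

w = 0.667

u(5,1) = u(1,9) means w·5 + (1−w)·1 = w·1 + (1−w)·9.
w·(5−1) = (1−w)·(9−1), i.e. w·4 = (1−w)·8.
So w/(1−w) = 8/4 = 2.0000, giving w = 8/(4+8) = 0.667.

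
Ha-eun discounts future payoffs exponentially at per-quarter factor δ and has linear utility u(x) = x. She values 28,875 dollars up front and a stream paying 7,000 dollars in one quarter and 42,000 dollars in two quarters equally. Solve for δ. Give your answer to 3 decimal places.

δ ≈ 0.750

Present value of the stream is 7000·δ + 42000·δ². Indifference gives 7000δ + 42000δ² = 28875.
Rearranged: 42000δ² + 7000δ − 28875 = 0.
The positive root is δ = [−7000 + √(7000² + 4·42000·28875)] / (2·42000) = (−7000 + 70000.000)/84000 ≈ 0.750.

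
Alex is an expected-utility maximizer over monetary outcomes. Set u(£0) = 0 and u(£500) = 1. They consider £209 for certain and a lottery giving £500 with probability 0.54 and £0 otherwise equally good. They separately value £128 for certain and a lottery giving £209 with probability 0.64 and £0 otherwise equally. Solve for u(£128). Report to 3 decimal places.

From the first indifference, u(£209) = 0.54·u(£500) + 0.46·u(£0) = 0.54·1 + 0.46·0 = 0.54.
Then u(£128) = 0.64·u(£209) + 0.36·u(£0) = 0.64·0.54 + 0.36·0.00 = 0.3456.

0.346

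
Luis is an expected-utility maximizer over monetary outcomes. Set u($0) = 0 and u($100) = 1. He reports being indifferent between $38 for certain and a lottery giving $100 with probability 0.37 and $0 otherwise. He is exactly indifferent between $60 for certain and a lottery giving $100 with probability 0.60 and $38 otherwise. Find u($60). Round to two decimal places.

First, u($38) = 0.37·u($100) + 0.63·u($0) = 0.37.
Then u($60) = 0.60·u($100) + 0.40·u($38) = 0.60·1.00 + 0.40·0.37 = 0.7480.

0.75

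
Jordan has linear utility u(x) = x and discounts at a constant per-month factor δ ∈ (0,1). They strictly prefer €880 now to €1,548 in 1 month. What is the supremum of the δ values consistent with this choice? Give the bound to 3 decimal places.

δ < 0.568

Under u(x) = x this choice says 880 > δ·1548.
Dividing through by 1548 gives δ < 0.56848.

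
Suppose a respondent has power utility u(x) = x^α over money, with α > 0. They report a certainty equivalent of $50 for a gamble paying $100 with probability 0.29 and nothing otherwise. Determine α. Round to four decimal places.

α ≈ 1.7859

Since u(0) = 0, the lottery's EU is 0.29·100^α.
Equating: 50^α = 0.29·100^α, i.e. 0.5000^α = 0.29.
Take logs: α = ln 0.29 / ln(50/100) ≈ 1.785875.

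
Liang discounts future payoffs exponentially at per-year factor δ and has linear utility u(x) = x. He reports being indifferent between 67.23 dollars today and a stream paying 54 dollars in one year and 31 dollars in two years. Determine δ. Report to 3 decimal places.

Equating present values: 67.23 = 54δ + 31δ².
So 31δ² + 54δ − 67.23 = 0.
The positive root is δ = [−54 + √(54² + 4·31·67.23)] / (2·31) = (−54 + 106.078)/62 ≈ 0.840.

δ ≈ 0.840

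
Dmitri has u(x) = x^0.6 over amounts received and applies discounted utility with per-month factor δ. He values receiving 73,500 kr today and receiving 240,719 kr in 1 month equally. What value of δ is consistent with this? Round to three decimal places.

δ ≈ 0.491

Indifference means u(73500) = δ · u(240719), so δ = u(73500)/u(240719).
Since u(x) = x^0.6, δ = (73500/240719)^0.6 = 0.30534^0.6 = 0.49076.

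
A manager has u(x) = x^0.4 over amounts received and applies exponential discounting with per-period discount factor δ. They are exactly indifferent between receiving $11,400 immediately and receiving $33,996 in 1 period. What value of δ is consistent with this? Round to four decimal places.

δ ≈ 0.6459

Indifference means u(11400) = δ · u(33996), so δ = u(11400)/u(33996).
Since u(x) = x^0.4, δ = (11400/33996)^0.4 = 0.33533^0.4 = 0.64594.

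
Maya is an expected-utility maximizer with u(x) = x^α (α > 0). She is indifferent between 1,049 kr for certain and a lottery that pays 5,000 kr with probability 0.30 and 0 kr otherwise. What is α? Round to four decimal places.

α ≈ 0.7710

Since u(0) = 0, the lottery's EU is 0.30·5000^α.
Setting u(1049) equal to that: 1049^α = 0.30·5000^α ⇒ (1049/5000)^α = 0.30.
Take logs: α = ln 0.30 / ln(1049/5000) ≈ 0.770986.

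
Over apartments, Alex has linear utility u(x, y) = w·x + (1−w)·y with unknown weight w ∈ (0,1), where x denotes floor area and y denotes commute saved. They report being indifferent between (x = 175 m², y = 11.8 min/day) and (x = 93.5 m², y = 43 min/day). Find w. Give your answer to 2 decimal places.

Indifference: w·175 + (1−w)·11.8 = w·93.5 + (1−w)·43.
Collecting terms: w·81.5 = (1−w)·31.2.
So w/(1−w) = 31.2/81.5 = 0.3828, giving w = 31.2/(81.5+31.2) = 0.28.

w = 0.28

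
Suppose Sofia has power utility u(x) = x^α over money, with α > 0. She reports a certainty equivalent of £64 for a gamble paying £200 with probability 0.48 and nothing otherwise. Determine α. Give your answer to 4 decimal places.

EU(lottery) = 0.48·200^α + 0.52·0 = 0.48·200^α.
Indifference: 64^α = 0.48·200^α, so (64/200)^α = 0.48.
Taking logs: α·ln(64/200) = ln(0.48), so α = -0.7339692 / -1.1394343 ≈ 0.6442.

α ≈ 0.6442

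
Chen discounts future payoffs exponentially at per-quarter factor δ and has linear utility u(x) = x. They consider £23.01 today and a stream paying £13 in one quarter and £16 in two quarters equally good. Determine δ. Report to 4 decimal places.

Equating present values: 23.01 = 13δ + 16δ².
So 16δ² + 13δ − 23.01 = 0.
The positive root is δ = [−13 + √(13² + 4·16·23.01)] / (2·16) = (−13 + 40.517)/32 ≈ 0.8599.

δ ≈ 0.8599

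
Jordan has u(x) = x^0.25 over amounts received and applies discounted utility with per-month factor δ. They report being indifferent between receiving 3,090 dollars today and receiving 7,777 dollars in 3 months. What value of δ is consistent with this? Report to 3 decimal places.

Equating discounted utilities: u(3090) = δ^3·u(7777) ⇒ δ^3 = u(3090)/u(7777).
Since u(x) = x^0.25, δ^3 = (3090/7777)^0.25 = 0.39733^0.25 = 0.79394.
Taking the cube root: δ = 0.79394^(1/3) ≈ 0.926.

δ ≈ 0.926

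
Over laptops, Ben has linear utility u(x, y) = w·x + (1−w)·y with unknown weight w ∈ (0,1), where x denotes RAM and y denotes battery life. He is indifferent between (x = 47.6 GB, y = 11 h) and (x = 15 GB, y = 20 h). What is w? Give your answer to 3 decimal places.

w = 0.216

Equating utilities: w·47.6 + (1−w)·11 = w·15 + (1−w)·20.
Rearranging, 32.6·w − 9·(1−w) = 0.
The marginal rate of substitution is 9/32.6, so w = 9/(32.6+9) = 0.216.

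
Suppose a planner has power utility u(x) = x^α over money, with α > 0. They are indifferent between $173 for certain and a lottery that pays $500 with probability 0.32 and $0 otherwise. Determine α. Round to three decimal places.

α ≈ 1.074

The lottery's expected utility is 0.32·u(500) + 0.68·u(0) = 0.32·500^α (since u(0) = 0 for α > 0).
Indifference: 173^α = 0.32·500^α, so (173/500)^α = 0.32.
Taking logs: α·ln(173/500) = ln(0.32), so α = -1.139434 / -1.061317 ≈ 1.074.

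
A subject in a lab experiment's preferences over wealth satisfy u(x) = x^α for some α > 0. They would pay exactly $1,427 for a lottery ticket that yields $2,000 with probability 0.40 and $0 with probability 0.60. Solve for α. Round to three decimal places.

EU(lottery) = 0.40·2000^α + 0.60·0 = 0.40·2000^α.
Setting u(1427) equal to that: 1427^α = 0.40·2000^α ⇒ (1427/2000)^α = 0.40.
Take logs: α = ln 0.40 / ln(1427/2000) ≈ 2.71435.

α ≈ 2.714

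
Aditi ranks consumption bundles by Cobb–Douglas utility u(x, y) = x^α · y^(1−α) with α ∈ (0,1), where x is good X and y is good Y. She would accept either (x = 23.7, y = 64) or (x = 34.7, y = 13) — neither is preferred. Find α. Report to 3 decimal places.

α ≈ 0.807

Indifference: 23.7^α · 64^(1−α) = 34.7^α · 13^(1−α).
(23.7/34.7)^α = (13/64)^(1−α); take logs: α·ln(23.7/34.7) = (1−α)·ln(13/64), i.e. α·-0.381265 = (1−α)·-1.593934.
With A = -0.381265 and B = -1.593934: α·A = (1−α)·B, so α = B/(A+B) = -1.593934/-1.975199 ≈ 0.807.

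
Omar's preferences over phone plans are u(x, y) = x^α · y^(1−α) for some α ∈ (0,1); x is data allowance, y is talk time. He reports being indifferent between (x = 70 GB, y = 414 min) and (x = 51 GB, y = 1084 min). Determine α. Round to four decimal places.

Indifference: 70^α · 414^(1−α) = 51^α · 1084^(1−α).
Taking logs: α·ln 70 + (1−α)·ln 414 = α·ln 51 + (1−α)·ln 1084, i.e. α·0.3166696 = (1−α)·0.9625472.
Thus α·(1.2792168) = 0.9625472, so α = 0.9625472/1.2792168 ≈ 0.7525.

α ≈ 0.7525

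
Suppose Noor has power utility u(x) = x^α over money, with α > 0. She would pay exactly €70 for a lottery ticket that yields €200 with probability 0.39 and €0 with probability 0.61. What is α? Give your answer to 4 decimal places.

α ≈ 0.8969

EU(lottery) = 0.39·200^α + 0.61·0 = 0.39·200^α.
Equating: 70^α = 0.39·200^α, i.e. 0.3500^α = 0.39.
α = ln(0.39) / ln(70/200) = -0.9416085/-1.0498221 ≈ 0.8969.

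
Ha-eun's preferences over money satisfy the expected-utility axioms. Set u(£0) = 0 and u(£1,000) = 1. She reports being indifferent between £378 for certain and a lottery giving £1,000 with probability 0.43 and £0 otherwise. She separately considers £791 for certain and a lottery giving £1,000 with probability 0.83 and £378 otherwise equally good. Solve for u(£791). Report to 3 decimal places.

The first gamble pins u(£378): it must equal 0.43·1 + 0.57·0 = 0.43.
Chaining: u(£791) = 0.83·1.00 + 0.17·0.43 = 0.9031.

0.903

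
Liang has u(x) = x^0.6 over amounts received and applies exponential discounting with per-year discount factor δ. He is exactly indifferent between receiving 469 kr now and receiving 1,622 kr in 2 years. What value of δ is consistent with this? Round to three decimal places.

Equating discounted utilities: u(469) = δ^2·u(1622) ⇒ δ^2 = u(469)/u(1622).
Since u(x) = x^0.6, δ^2 = (469/1622)^0.6 = 0.28915^0.6 = 0.47498.
Hence δ = (0.47498)^(1/2) = 0.68919.

δ ≈ 0.689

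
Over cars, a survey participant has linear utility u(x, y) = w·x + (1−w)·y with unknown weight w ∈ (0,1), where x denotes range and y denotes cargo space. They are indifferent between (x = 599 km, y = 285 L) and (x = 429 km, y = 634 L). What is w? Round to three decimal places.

Equating utilities: w·599 + (1−w)·285 = w·429 + (1−w)·634.
Collecting terms: w·170 = (1−w)·349.
So w/(1−w) = 349/170 = 2.0529, giving w = 349/(170+349) = 0.672.

w = 0.672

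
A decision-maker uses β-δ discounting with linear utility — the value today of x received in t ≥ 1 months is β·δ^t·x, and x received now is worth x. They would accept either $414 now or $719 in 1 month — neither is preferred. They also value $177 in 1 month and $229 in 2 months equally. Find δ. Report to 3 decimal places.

δ ≈ 0.773

The second indifference involves only future payoffs, so β cancels: β·δ^1·177 = β·δ^2·229, giving δ = 177/229 = 0.77293.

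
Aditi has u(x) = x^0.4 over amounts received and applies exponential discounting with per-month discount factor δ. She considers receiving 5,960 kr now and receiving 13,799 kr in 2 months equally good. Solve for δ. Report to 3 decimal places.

δ ≈ 0.845

The payoff in 2 months is discounted by δ^2, so u(5960) = δ^2·u(13799) and δ^2 = u(5960)/u(13799).
Since u(x) = x^0.4, δ^2 = (5960/13799)^0.4 = 0.43192^0.4 = 0.71476.
So δ = 0.71476^(1/2) ≈ 0.845.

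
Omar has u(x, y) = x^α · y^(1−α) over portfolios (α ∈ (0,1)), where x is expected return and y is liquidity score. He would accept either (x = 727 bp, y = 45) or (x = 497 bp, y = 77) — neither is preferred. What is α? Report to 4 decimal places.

α ≈ 0.5855

Set the two utilities equal: 727^α·45^(1−α) = 497^α·77^(1−α).
Rearrange to (727/497)^α = (77/45)^(1−α) and take logs: α·0.3803365 = (1−α)·0.5371429.
With A = 0.3803365 and B = 0.5371429: α·A = (1−α)·B, so α = B/(A+B) = 0.5371429/0.9174794 ≈ 0.5855.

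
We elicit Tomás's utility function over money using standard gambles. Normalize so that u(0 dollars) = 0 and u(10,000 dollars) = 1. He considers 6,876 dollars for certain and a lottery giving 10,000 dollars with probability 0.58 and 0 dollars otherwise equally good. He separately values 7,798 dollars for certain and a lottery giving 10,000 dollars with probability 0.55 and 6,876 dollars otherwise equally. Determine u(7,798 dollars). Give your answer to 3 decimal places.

The first gamble pins u(6,876 dollars): it must equal 0.58·1 + 0.42·0 = 0.58.
Then u(7,798 dollars) = 0.55·u(10,000 dollars) + 0.45·u(6,876 dollars) = 0.55·1.00 + 0.45·0.58 = 0.8110.

0.811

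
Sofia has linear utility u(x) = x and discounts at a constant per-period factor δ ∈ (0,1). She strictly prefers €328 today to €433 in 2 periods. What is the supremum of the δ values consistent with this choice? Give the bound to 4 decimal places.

δ < 0.8703

Comparing present values: 328 > δ^2·433.
Dividing by 433: δ^2 < 0.75751. Both sides are positive, so the square root keeps the direction.
δ < (328/433)^(1/2) ≈ 0.8703.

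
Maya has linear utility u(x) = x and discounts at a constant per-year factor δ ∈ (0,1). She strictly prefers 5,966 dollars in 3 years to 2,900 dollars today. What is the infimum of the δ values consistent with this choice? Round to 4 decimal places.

Comparing present values: 2900 < δ^3·5966.
Dividing by 5966: δ^3 > 0.48609. Both sides are positive, so the cube root keeps the direction.
δ > 0.48609^(1/3) = 0.7863.

δ > 0.7863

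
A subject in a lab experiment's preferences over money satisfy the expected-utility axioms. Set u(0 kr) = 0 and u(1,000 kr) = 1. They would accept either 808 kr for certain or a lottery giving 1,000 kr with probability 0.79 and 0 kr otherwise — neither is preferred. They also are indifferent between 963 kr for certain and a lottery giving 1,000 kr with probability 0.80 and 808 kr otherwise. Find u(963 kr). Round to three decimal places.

0.958

First, u(808 kr) = 0.79·u(1,000 kr) + 0.21·u(0 kr) = 0.79.
Then u(963 kr) = 0.80·u(1,000 kr) + 0.20·u(808 kr) = 0.80·1.00 + 0.20·0.79 = 0.9580.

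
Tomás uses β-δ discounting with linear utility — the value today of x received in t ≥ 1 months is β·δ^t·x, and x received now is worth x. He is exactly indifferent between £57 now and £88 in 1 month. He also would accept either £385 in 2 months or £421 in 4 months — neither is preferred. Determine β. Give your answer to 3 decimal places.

β ≈ 0.677

Both payoffs in the second observation are in the future, so β drops out: δ^2·385 = δ^4·421 ⇒ δ^2 = 385/421 = 0.91449, so δ = 0.95629.
Now use the now-vs-future pair: 57 = β·δ·88 gives β = 57/(0.95629·88) ≈ 0.677.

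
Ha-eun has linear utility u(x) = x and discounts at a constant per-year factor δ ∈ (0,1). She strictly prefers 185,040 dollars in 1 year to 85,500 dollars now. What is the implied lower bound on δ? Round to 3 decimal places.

The preference means 85500 < δ·185040.
Dividing through by 185040 gives δ > 0.46206.

δ > 0.462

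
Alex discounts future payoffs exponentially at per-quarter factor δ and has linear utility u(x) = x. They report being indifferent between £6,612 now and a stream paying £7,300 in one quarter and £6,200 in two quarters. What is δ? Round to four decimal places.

Equating present values: 6612 = 7300δ + 6200δ².
Rearranged: 6200δ² + 7300δ − 6612 = 0.
The positive root is δ = [−7300 + √(7300² + 4·6200·6612)] / (2·6200) = (−7300 + 14740.000)/12400 ≈ 0.6000.

δ ≈ 0.6000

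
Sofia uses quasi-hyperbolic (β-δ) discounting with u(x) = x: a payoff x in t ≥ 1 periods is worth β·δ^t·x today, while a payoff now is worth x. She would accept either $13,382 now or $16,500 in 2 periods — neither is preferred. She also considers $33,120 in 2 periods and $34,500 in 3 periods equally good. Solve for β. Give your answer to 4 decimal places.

β ≈ 0.8800

From the later pair, β·δ^2·33120 = β·δ^3·34500; dividing through, δ = 33120/34500 = 0.96000.
Now use the now-vs-future pair: 13382 = β·δ^2·16500 gives β = 13382/(0.92160·16500) ≈ 0.8800.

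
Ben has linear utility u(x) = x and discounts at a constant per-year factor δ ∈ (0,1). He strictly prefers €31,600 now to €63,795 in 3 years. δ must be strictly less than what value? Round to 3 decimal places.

δ < 0.791

The preference means 31600 > δ^3·63795.
Hence δ^3 < 31600/63795 = 0.49534, and x ↦ x^(1/3) is increasing on (0,∞).
δ < 0.49534^(1/3) = 0.791.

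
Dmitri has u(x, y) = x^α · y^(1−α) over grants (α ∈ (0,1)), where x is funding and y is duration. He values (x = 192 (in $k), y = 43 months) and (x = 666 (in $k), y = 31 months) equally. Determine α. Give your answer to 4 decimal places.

α ≈ 0.2083

The Cobb–Douglas utilities coincide, so 192^α·43^(1−α) = 666^α·31^(1−α).
Rearrange to (192/666)^α = (31/43)^(1−α) and take logs: α·-1.2437943 = (1−α)·-0.3272129.
Thus α·(-1.5710072) = -0.3272129, so α = -0.3272129/-1.5710072 ≈ 0.2083.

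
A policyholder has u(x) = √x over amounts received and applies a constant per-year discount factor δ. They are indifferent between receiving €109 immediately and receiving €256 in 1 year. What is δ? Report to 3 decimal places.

δ ≈ 0.653

Indifference means u(109) = δ · u(256), so δ = u(109)/u(256).
With u(x) = √x: δ = √109/√256 = √(109/256) = 0.65252.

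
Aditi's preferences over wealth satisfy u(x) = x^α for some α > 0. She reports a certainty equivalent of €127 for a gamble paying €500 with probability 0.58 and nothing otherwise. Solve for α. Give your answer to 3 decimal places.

Since u(0) = 0, the lottery's EU is 0.58·500^α.
Indifference: 127^α = 0.58·500^α, so (127/500)^α = 0.58.
Take logs: α = ln 0.58 / ln(127/500) ≈ 0.39749.

α ≈ 0.397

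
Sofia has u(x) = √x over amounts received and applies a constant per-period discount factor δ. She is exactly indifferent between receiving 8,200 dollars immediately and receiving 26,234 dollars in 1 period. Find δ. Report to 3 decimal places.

Equating discounted utilities: u(8200) = δ·u(26234) ⇒ δ = u(8200)/u(26234).
With u(x) = √x: δ = √8200/√26234 = √(8200/26234) = 0.55908.

δ ≈ 0.559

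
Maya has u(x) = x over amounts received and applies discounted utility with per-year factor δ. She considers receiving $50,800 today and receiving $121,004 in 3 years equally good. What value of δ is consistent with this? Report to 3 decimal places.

δ ≈ 0.749

Indifference means u(50800) = δ^3 · u(121004), so δ^3 = u(50800)/u(121004).
With u(x) = x: δ^3 = 50800/121004 = 0.41982.
So δ = 0.41982^(1/3) ≈ 0.749.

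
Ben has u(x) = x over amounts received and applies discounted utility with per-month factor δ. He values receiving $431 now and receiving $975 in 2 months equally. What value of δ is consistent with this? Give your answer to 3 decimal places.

Equating discounted utilities: u(431) = δ^2·u(975) ⇒ δ^2 = u(431)/u(975).
With u(x) = x: δ^2 = 431/975 = 0.44205.
Hence δ = (0.44205)^(1/2) = 0.66487.

δ ≈ 0.665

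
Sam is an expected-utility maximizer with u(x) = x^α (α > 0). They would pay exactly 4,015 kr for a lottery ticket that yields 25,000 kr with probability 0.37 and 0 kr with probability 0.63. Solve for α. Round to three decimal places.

α ≈ 0.544

Since u(0) = 0, the lottery's EU is 0.37·25000^α.
Equating: 4015^α = 0.37·25000^α, i.e. 0.1606^α = 0.37.
α = ln(0.37) / ln(4015/25000) = -0.994252/-1.828838 ≈ 0.544.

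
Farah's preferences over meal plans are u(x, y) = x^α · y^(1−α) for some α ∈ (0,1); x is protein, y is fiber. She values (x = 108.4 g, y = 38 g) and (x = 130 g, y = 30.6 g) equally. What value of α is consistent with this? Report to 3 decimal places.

Indifference: 108.4^α · 38^(1−α) = 130^α · 30.6^(1−α).
Taking logs: α·ln 108.4 + (1−α)·ln 38 = α·ln 130 + (1−α)·ln 30.6, i.e. α·-0.181706 = (1−α)·-0.216586.
Thus α·(-0.398292) = -0.216586, so α = -0.216586/-0.398292 ≈ 0.544.

α ≈ 0.544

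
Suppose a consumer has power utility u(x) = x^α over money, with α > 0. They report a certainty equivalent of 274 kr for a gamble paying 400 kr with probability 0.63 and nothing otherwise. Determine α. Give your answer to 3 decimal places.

α ≈ 1.221

The lottery's expected utility is 0.63·u(400) + 0.37·u(0) = 0.63·400^α (since u(0) = 0 for α > 0).
Setting u(274) equal to that: 274^α = 0.63·400^α ⇒ (274/400)^α = 0.63.
Taking logs: α·ln(274/400) = ln(0.63), so α = -0.462035 / -0.378336 ≈ 1.221.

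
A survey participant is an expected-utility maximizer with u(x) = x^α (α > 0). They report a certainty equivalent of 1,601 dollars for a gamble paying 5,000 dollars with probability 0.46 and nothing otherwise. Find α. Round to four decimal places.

EU(lottery) = 0.46·5000^α + 0.54·0 = 0.46·5000^α.
Setting u(1601) equal to that: 1601^α = 0.46·5000^α ⇒ (1601/5000)^α = 0.46.
Taking logs: α·ln(1601/5000) = ln(0.46), so α = -0.7765288 / -1.1388095 ≈ 0.6819.

α ≈ 0.6819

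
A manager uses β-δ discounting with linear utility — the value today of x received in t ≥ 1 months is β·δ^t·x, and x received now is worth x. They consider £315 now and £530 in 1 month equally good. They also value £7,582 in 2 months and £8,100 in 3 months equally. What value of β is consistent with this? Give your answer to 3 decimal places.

The second indifference involves only future payoffs, so β cancels: β·δ^2·7582 = β·δ^3·8100, giving δ = 7582/8100 = 0.93605.
Now use the now-vs-future pair: 315 = β·δ·530 gives β = 315/(0.93605·530) ≈ 0.635.

β ≈ 0.635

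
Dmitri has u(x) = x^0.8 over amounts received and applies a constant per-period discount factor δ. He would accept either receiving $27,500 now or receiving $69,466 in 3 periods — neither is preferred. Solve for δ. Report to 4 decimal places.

δ ≈ 0.7811

The payoff in 3 periods is discounted by δ^3, so u(27500) = δ^3·u(69466) and δ^3 = u(27500)/u(69466).
With u(x) = x^0.8: δ^3 = 27500^0.8/69466^0.8 = (27500/69466)^0.8 = 0.47648.
Hence δ = (0.47648)^(1/3) = 0.781057.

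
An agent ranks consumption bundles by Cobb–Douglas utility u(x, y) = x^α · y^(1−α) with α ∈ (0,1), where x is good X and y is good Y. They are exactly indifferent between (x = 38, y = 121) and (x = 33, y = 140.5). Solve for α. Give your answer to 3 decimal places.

α ≈ 0.514

Indifference: 38^α · 121^(1−α) = 33^α · 140.5^(1−α).
Rearrange to (38/33)^α = (140.5/121)^(1−α) and take logs: α·0.141079 = (1−α)·0.149417.
With A = 0.141079 and B = 0.149417: α·A = (1−α)·B, so α = B/(A+B) = 0.149417/0.290496 ≈ 0.514.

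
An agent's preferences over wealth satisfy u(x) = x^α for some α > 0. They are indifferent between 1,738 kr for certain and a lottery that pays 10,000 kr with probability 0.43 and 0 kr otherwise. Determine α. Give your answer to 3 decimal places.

α ≈ 0.482

The lottery's expected utility is 0.43·u(10000) + 0.57·u(0) = 0.43·10000^α (since u(0) = 0 for α > 0).
Indifference: 1738^α = 0.43·10000^α, so (1738/10000)^α = 0.43.
Take logs: α = ln 0.43 / ln(1738/10000) ≈ 0.48231.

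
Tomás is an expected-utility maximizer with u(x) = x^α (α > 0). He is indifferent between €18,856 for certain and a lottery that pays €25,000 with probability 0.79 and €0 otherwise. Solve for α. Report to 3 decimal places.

The lottery's expected utility is 0.79·u(25000) + 0.21·u(0) = 0.79·25000^α (since u(0) = 0 for α > 0).
Setting u(18856) equal to that: 18856^α = 0.79·25000^α ⇒ (18856/25000)^α = 0.79.
Take logs: α = ln 0.79 / ln(18856/25000) ≈ 0.83576.

α ≈ 0.836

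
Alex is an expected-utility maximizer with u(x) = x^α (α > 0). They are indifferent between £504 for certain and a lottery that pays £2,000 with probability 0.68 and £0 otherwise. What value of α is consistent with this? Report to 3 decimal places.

α ≈ 0.280

Since u(0) = 0, the lottery's EU is 0.68·2000^α.
Indifference: 504^α = 0.68·2000^α, so (504/2000)^α = 0.68.
α = ln(0.68) / ln(504/2000) = -0.385662/-1.378326 ≈ 0.280.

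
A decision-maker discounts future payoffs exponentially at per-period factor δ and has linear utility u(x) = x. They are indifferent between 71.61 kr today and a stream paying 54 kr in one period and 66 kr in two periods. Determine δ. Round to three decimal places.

δ ≈ 0.710

The stream is worth 54δ + 66δ² today, so 54δ + 66δ² = 71.61.
Rearranged: 66δ² + 54δ − 71.61 = 0.
By the quadratic formula (taking the positive root), δ = (−54 + √21821.04) / 132 ≈ 0.710.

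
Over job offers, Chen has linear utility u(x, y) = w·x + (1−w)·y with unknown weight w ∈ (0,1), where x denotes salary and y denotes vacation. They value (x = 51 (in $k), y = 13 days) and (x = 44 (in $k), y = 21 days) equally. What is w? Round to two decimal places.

Indifference: w·51 + (1−w)·13 = w·44 + (1−w)·21.
Collecting terms: w·7 = (1−w)·8.
So w/(1−w) = 8/7 = 1.1429, giving w = 8/(7+8) = 0.53.

w = 0.53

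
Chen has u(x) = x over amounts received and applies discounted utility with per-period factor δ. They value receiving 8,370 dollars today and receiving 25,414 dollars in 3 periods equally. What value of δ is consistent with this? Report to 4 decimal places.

The payoff in 3 periods is discounted by δ^3, so u(8370) = δ^3·u(25414) and δ^3 = u(8370)/u(25414).
With u(x) = x: δ^3 = 8370/25414 = 0.32935.
So δ = 0.32935^(1/3) ≈ 0.6906.

δ ≈ 0.6906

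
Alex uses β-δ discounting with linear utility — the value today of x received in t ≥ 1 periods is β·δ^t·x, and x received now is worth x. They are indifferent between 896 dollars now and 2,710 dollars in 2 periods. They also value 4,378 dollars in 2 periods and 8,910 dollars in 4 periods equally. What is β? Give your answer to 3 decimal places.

β ≈ 0.673

The second indifference involves only future payoffs, so β cancels: β·δ^2·4378 = β·δ^4·8910, giving δ^2 = 4378/8910 = 0.49136, so δ = 0.70097.
Substituting δ into 896 = β·δ^2·2710: β = 896/(1331.580) ≈ 0.673.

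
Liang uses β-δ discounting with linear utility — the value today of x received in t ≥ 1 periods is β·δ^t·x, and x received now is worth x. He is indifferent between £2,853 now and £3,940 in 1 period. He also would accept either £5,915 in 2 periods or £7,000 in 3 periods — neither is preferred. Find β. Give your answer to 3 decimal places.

β ≈ 0.857

The second indifference involves only future payoffs, so β cancels: β·δ^2·5915 = β·δ^3·7000, giving δ = 5915/7000 = 0.84500.
The first indifference: 2853 = β·δ·3940, so β = 2853/(δ·3940) = 2853/(0.84500·3940) ≈ 0.857.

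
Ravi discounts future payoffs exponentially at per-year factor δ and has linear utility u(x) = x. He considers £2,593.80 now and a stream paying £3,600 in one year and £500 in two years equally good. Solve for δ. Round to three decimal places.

δ ≈ 0.660

Equating present values: 2593.80 = 3600δ + 500δ².
Rearranged: 500δ² + 3600δ − 2593.80 = 0.
The positive root is δ = [−3600 + √(3600² + 4·500·2593.80)] / (2·500) = (−3600 + 4260.000)/1000 ≈ 0.660.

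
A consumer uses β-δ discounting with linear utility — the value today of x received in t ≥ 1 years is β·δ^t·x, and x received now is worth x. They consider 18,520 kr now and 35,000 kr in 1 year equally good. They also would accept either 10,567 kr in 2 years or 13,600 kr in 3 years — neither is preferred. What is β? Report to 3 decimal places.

β ≈ 0.681

From the later pair, β·δ^2·10567 = β·δ^3·13600; dividing through, δ = 10567/13600 = 0.77699.
Now use the now-vs-future pair: 18520 = β·δ·35000 gives β = 18520/(0.77699·35000) ≈ 0.681.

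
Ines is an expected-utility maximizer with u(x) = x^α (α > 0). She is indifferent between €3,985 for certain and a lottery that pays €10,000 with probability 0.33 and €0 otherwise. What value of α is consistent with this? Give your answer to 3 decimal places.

α ≈ 1.205

EU(lottery) = 0.33·10000^α + 0.67·0 = 0.33·10000^α.
Indifference: 3985^α = 0.33·10000^α, so (3985/10000)^α = 0.33.
α = ln(0.33) / ln(3985/10000) = -1.108663/-0.920048 ≈ 1.205.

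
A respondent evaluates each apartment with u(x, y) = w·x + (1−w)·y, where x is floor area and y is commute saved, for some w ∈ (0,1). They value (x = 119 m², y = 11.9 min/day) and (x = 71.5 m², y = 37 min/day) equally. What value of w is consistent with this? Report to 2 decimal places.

w = 0.35

u(119,11.9) = u(71.5,37) means w·119 + (1−w)·11.9 = w·71.5 + (1−w)·37.
w·(119−71.5) = (1−w)·(37−11.9), i.e. w·47.5 = (1−w)·25.1.
So w/(1−w) = 25.1/47.5 = 0.5284, giving w = 25.1/(47.5+25.1) = 0.35.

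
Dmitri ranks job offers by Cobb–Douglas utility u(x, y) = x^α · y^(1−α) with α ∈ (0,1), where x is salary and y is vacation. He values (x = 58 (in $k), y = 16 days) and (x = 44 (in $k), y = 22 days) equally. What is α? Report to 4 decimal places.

Set the two utilities equal: 58^α·16^(1−α) = 44^α·22^(1−α).
Rearrange to (58/44)^α = (22/16)^(1−α) and take logs: α·0.2762534 = (1−α)·0.3184537.
So α/(1−α) = (0.3184537)/(0.2762534) = 1.1527594, and α = 1.1527594/2.1527594 ≈ 0.5355.

α ≈ 0.5355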